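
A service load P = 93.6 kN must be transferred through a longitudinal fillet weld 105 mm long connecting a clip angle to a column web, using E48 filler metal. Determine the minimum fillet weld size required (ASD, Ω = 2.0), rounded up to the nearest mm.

w = 9 mm

E48XX → F_EXX = 480 MPa.
Total weld length L = 105 mm.
Required throat t_e = P × Ω / (0.6 F_EXX × L) = 93.6 × 2.0 / (0.6 × 480 × 105 × 10⁻³) = 6.19 mm.
Required leg w = t_e / 0.707 = 8.756 mm → use 9 mm.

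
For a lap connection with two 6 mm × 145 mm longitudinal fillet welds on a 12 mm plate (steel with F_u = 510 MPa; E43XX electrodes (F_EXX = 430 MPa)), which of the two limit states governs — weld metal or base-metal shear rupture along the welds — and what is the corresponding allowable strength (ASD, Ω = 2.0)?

R_n/Ω ≈ 159 kN (weld metal governs)

t_e = 0.707 × 6 = 4.242 mm; L = 290 mm.
Weld metal: R_n/Ω = (1/2.0) × 0.6 × 430 × 4.242 × 290 × 10⁻³ = 158.7 kN.
Base metal (shear rupture): R_n/Ω = (1/2.0) × 0.6 × 510 × 12 × 290 × 10⁻³ = 532.4 kN.
Governing: weld metal.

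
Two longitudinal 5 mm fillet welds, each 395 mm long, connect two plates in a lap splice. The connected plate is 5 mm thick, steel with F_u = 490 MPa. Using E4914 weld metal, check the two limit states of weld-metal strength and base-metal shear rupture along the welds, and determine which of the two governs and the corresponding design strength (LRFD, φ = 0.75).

E49XX → F_EXX = 490 MPa.
t_e = 0.707 × 5 = 3.535 mm; L = 790 mm.
Weld metal: φR_n = 0.75 × 0.6 × 490 × 3.535 × 790 × 10⁻³ = 615.8 kN.
Base metal (shear rupture): φR_n = 0.75 × 0.6 × 490 × 5 × 790 × 10⁻³ = 871 kN.
Governing: weld metal.

φR_n ≈ 616 kN (weld metal governs)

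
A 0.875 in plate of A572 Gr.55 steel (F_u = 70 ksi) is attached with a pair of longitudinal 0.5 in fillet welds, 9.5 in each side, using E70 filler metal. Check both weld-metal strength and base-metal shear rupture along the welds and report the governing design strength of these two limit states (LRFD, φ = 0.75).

φR_n ≈ 212 kips (weld metal governs)

E70XX → F_EXX = 70 ksi.
t_e = 0.707 × 0.5 = 0.3535 in; L = 19 in.
Weld metal: φR_n = 0.75 × 0.6 × 70 × 0.3535 × 19 = 211.6 kips.
Base metal (shear rupture): φR_n = 0.75 × 0.6 × 70 × 0.875 × 19 = 523.7 kips.
Governing: weld metal.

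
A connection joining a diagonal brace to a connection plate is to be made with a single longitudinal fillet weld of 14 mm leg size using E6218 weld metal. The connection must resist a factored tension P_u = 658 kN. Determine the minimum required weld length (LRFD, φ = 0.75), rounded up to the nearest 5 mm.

E62XX → F_EXX = 620 MPa.
Throat t_e = 0.707 × 14 = 9.898 mm.
φr_n = 0.75 × 0.6 × 620 × 9.898 × 10⁻³ = 2.762 kN/mm.
L_req = P_u / φr_n = 658 / 2.762 = 238.3 mm total.
Round up → use L = 240 mm.

L = 240 mm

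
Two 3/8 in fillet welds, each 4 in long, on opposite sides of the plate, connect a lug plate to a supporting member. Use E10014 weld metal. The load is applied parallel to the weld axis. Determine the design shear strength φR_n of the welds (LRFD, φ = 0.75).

E100XX → F_EXX = 100 ksi.
Effective throat t_e = 0.707 × 0.375 = 0.2651 in.
Total length L = 8 in; A_we = 0.2651 × 8 = 2.121 in².
F_nw = 0.6 F_EXX = 0.6 × 100 = 60 ksi.
φR_n = 0.75 × 60 × 2.121 = 95.45 kips.

φR_n ≈ 95.4 kips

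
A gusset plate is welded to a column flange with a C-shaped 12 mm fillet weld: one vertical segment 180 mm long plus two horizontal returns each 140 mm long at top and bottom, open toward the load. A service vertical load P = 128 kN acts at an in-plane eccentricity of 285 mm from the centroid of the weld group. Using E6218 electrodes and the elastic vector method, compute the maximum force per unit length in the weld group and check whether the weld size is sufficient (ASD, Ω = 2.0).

f_max ≈ 1510 N/mm; adequate

E62XX → F_EXX = 620 MPa.
Total weld length L_w = 460 mm. Treat welds as unit-width lines.
Centroid: x̄ = 2×140×70 / 460 = 42.61 mm from the vertical weld.
Polar moment about centroid: J = I_x + I_y = [180³/12 + 2×140×90²] + [180×42.61² + 2(140³/12 + 140×27.39²)] = 3748000 mm³.
Direct shear f_v = P/L_w = 128×10³ / 460 = 278.3 N/mm (vertical).
Torsion M = P·e = 128×10³ × 285 = 36480000 N·mm.
Critical point at (x, y) = (97.39, 90) from centroid. f_tx = M·y/J = 875.9 N/mm; f_ty = M·x/J = 947.9 N/mm.
Resultant f_max = √[f_tx² + (f_v + f_ty)²] = √[875.9² + (278.3 + 947.9)²] = 1507 N/mm.
Capacity per unit length: r_n/Ω = (1/2.0) × 0.6 × 620 × (0.707 × 12) = 1578 N/mm.
1507 ≤ 1578 → adequate.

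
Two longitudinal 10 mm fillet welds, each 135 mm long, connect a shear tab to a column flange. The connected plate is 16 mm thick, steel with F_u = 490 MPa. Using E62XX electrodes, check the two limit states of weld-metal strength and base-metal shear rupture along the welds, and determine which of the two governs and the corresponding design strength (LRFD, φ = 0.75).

E62XX → F_EXX = 620 MPa.
t_e = 0.707 × 10 = 7.07 mm; L = 270 mm.
Weld metal: φR_n = 0.75 × 0.6 × 620 × 7.07 × 270 × 10⁻³ = 532.6 kN.
Base metal (shear rupture): φR_n = 0.75 × 0.6 × 490 × 16 × 270 × 10⁻³ = 952.6 kN.
Governing: weld metal.

φR_n ≈ 533 kN (weld metal governs)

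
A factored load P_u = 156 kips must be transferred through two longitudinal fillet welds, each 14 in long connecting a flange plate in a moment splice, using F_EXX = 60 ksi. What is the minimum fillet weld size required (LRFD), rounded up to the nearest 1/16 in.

w = 5/16 in

Total weld length L = 28 in.
Required throat t_e = P_u / (φ × 0.6 F_EXX × L) = 156 / (0.75 × 0.6 × 60 × 28) = 0.2063 in.
Required leg w = t_e / 0.707 = 0.2919 in → use 5/16 in.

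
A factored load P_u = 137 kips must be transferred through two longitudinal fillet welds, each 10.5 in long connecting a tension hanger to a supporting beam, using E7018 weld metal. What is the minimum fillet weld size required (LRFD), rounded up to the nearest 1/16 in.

E70XX → F_EXX = 70 ksi.
Total weld length L = 21 in.
Required throat t_e = P_u / (φ × 0.6 F_EXX × L) = 137 / (0.75 × 0.6 × 70 × 21) = 0.2071 in.
Required leg w = t_e / 0.707 = 0.2929 in → use 5/16 in.

w = 5/16 in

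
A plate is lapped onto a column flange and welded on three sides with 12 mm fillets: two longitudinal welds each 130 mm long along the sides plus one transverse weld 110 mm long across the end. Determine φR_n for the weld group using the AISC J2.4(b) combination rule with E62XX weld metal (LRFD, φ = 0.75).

E62XX → F_EXX = 620 MPa.
t_e = 0.707 × 12 = 8.484 mm.
R_nwl = 0.6 × 620 × 8.484 × 260 × 10⁻³ = 820.6 kN (longitudinal, 2 welds).
R_nwt = 0.6 × 620 × 8.484 × 110 × 10⁻³ = 347.2 kN (transverse, base value).
(i) R_nwl + R_nwt = 1168 kN; (ii) 0.85 R_nwl + 1.5 R_nwt = 1218 kN.
R_n = max = 1218 kN [governs: (ii)]; φR_n = 913.7 kN.

φR_n ≈ 914 kN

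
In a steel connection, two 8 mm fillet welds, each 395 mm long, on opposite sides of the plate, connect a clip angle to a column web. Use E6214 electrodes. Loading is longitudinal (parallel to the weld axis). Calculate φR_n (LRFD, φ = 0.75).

E62XX → F_EXX = 620 MPa.
Effective throat t_e = 0.707 × 8 = 5.656 mm.
Total length L = 790 mm; A_we = 5.656 × 790 = 4468 mm².
F_nw = 0.6 F_EXX = 0.6 × 620 = 372 MPa.
φR_n = 0.75 × 372 × 4468 × 10⁻³ = 1247 kN.

φR_n ≈ 1250 kN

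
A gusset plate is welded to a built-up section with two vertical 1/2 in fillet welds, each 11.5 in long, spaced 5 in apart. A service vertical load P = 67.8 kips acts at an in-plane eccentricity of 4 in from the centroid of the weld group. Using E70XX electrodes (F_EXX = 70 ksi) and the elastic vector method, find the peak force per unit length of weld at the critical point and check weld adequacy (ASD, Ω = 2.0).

f_max ≈ 6.09 kip/in; adequate

Total weld length L_w = 23 in. Treat welds as unit-width lines.
Polar moment about centroid: J = 2[d³/12 + d(b/2)²] = 2[11.5³/12 + 11.5×2.5²] = 397.2 in³.
Direct shear f_v = P/L_w = 67.8 / 23 = 2.948 kip/in (vertical).
Torsion M = P·e = 67.8 × 4 = 271.2 kip·in.
Critical point at (x, y) = (2.5, 5.75) from centroid. f_tx = M·y/J = 3.926 kip/in; f_ty = M·x/J = 1.707 kip/in.
Resultant f_max = √[f_tx² + (f_v + f_ty)²] = √[3.926² + (2.948 + 1.707)²] = 6.089 kip/in.
Capacity per unit length: r_n/Ω = (1/2.0) × 0.6 × 70 × (0.707 × 0.5) = 7.423 kip/in.
6.089 ≤ 7.423 → adequate.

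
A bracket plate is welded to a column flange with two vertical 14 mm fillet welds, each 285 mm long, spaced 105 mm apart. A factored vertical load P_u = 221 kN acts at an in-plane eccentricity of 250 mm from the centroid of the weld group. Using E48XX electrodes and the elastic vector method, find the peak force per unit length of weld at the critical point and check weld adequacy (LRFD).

f_max ≈ 1720 N/mm; adequate

E48XX → F_EXX = 480 MPa.
Total weld length L_w = 570 mm. Treat welds as unit-width lines.
Polar moment about centroid: J = 2[d³/12 + d(b/2)²] = 2[285³/12 + 285×52.5²] = 5429000 mm³.
Direct shear f_v = P/L_w = 221×10³ / 570 = 387.7 N/mm (vertical).
Torsion M = P·e = 221×10³ × 250 = 55250000 N·mm.
Critical point at (x, y) = (52.5, 142.5) from centroid. f_tx = M·y/J = 1450 N/mm; f_ty = M·x/J = 534.3 N/mm.
Resultant f_max = √[f_tx² + (f_v + f_ty)²] = √[1450² + (387.7 + 534.3)²] = 1718 N/mm.
Capacity per unit length: φr_n = 0.75 × 0.6 × 480 × (0.707 × 14) = 2138 N/mm.
1718 ≤ 2138 → adequate.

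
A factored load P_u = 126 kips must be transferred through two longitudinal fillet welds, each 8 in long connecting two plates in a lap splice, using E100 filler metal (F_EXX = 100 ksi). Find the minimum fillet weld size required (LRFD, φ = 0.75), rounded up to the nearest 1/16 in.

Total weld length L = 16 in.
Required throat t_e = P_u / (φ × 0.6 F_EXX × L) = 126 / (0.75 × 0.6 × 100 × 16) = 0.175 in.
Required leg w = t_e / 0.707 = 0.2475 in → use 1/4 in.

w = 1/4 in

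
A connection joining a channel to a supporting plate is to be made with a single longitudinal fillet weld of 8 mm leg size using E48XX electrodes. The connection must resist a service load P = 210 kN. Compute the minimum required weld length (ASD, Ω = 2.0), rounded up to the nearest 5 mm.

E48XX → F_EXX = 480 MPa.
Throat t_e = 0.707 × 8 = 5.656 mm.
r_n/Ω = (0.6 × 480 × 5.656) / 2.0 = 814.5 N/mm = 0.8145 kN/mm.
L_req = P / (r_n/Ω) = 210 / 0.8145 = 257.8 mm total.
Round up → use L = 260 mm.

L = 260 mm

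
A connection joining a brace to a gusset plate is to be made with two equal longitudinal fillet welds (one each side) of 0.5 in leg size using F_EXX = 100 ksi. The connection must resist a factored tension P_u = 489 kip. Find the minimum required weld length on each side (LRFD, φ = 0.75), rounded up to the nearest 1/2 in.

L = 15.5 in on each side

Throat t_e = 0.707 × 0.5 = 0.3535 in.
φr_n = 0.75 × 0.6 × 100 × 0.3535 = 15.91 kip/in.
L_req = P_u / φr_n = 489 / 15.91 = 30.74 in total.
Per side: 30.74 / 2 = 15.37 in.
Round up → use L = 15.5 in on each side.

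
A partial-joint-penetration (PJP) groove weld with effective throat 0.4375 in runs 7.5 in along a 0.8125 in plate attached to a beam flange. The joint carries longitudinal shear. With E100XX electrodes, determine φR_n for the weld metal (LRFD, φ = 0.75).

E100XX → F_EXX = 100 ksi.
Effective throat (given) t_e = 0.4375 in.
A_we = 0.4375 × 7.5 = 3.281 in².
F_nw = 0.6 F_EXX = 60 ksi.
φR_n = 0.75 × 60 × 3.281 = 147.7 kips.

φR_n ≈ 148 kips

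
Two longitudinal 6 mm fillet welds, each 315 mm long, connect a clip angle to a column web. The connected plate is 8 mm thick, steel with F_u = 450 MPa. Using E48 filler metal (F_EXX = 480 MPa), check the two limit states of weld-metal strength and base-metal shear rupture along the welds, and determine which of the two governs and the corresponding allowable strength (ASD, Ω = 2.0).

t_e = 0.707 × 6 = 4.242 mm; L = 630 mm.
Weld metal: R_n/Ω = (1/2.0) × 0.6 × 480 × 4.242 × 630 × 10⁻³ = 384.8 kN.
Base metal (shear rupture): R_n/Ω = (1/2.0) × 0.6 × 450 × 8 × 630 × 10⁻³ = 680.4 kN.
Governing: weld metal.

R_n/Ω ≈ 385 kN (weld metal governs)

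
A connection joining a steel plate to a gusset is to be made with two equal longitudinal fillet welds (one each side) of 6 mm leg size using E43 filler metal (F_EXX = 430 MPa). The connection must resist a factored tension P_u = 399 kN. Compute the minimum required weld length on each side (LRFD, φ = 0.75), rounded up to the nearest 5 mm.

Throat t_e = 0.707 × 6 = 4.242 mm.
φr_n = 0.75 × 0.6 × 430 × 4.242 × 10⁻³ = 0.8208 kN/mm.
L_req = P_u / φr_n = 399 / 0.8208 = 486.1 mm total.
Per side: 486.1 / 2 = 243 mm.
Round up → use L = 245 mm on each side.

L = 245 mm on each side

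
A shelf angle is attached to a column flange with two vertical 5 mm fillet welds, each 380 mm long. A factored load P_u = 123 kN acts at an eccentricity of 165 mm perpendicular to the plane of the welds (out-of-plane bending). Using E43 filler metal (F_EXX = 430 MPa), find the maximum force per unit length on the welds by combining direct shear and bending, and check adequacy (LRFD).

f_max ≈ 452 N/mm; adequate

L_w = 2 × 380 = 760 mm; section modulus (unit throat) S = 2 × L²/6 = 48130 mm².
Direct shear f_v = P/L_w = 123×10³/760 = 161.8 N/mm.
Moment M = P × e = 123×10³ × 165 = 20295000 N·mm; bending f_b = M/S = 421.6 N/mm.
f_max = √(f_v² + f_b²) = √(161.8² + 421.6²) = 451.6 N/mm.
φr_n = 0.75 × 0.6 × 430 × (0.707 × 5) = 684 N/mm → adequate.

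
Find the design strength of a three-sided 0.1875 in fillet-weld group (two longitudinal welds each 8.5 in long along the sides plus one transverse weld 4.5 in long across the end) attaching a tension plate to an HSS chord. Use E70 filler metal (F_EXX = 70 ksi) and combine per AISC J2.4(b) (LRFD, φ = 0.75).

φR_n ≈ 89.8 kips

t_e = 0.707 × 0.1875 = 0.1326 in.
R_nwl = 0.6 × 70 × 0.1326 × 17 = 94.65 kips (longitudinal, 2 welds).
R_nwt = 0.6 × 70 × 0.1326 × 4.5 = 25.05 kips (transverse, base value).
(i) R_nwl + R_nwt = 119.7 kips; (ii) 0.85 R_nwl + 1.5 R_nwt = 118 kips.
R_n = max = 119.7 kips [governs: (i)]; φR_n = 89.78 kips.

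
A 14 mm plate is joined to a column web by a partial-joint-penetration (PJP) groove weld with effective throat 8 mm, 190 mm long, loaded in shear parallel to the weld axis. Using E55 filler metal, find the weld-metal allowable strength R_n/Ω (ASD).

R_n/Ω ≈ 251 kN

E55XX → F_EXX = 550 MPa.
Effective throat (given) t_e = 8 mm.
A_we = 8 × 190 = 1520 mm².
F_nw = 0.6 F_EXX = 330 MPa.
R_n/Ω = (330 × 1520) / 2.0 × 10⁻³ = 250.8 kN.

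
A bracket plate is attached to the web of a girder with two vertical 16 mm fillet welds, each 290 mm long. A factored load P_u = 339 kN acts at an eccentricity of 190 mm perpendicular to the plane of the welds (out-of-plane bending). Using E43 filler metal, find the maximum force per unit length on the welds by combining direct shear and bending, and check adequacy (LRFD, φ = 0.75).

f_max ≈ 2370 N/mm; NOT adequate

E43XX → F_EXX = 430 MPa.
L_w = 2 × 290 = 580 mm; section modulus (unit throat) S = 2 × L²/6 = 28030 mm².
Direct shear f_v = P/L_w = 339×10³/580 = 584.5 N/mm.
Moment M = P × e = 339×10³ × 190 = 64410000 N·mm; bending f_b = M/S = 2298 N/mm.
f_max = √(f_v² + f_b²) = √(584.5² + 2298²) = 2371 N/mm.
φr_n = 0.75 × 0.6 × 430 × (0.707 × 16) = 2189 N/mm → NOT adequate.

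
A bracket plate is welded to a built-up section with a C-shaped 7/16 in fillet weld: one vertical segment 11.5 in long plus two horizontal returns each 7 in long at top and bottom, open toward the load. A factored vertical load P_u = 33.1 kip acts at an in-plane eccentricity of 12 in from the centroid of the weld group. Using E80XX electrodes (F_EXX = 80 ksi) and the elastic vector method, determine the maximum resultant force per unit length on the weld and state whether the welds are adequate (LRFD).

f_max ≈ 5.16 kip/in; adequate

Total weld length L_w = 25.5 in. Treat welds as unit-width lines.
Centroid: x̄ = 2×7×3.5 / 25.5 = 1.922 in from the vertical weld.
Polar moment about centroid: J = I_x + I_y = [11.5³/12 + 2×7×5.75²] + [11.5×1.922² + 2(7³/12 + 7×1.578²)] = 724.1 in³.
Direct shear f_v = P/L_w = 33.1 / 25.5 = 1.298 kip/in (vertical).
Torsion M = P·e = 33.1 × 12 = 397.2 kip·in.
Critical point at (x, y) = (5.078, 5.75) from centroid. f_tx = M·y/J = 3.154 kip/in; f_ty = M·x/J = 2.786 kip/in.
Resultant f_max = √[f_tx² + (f_v + f_ty)²] = √[3.154² + (1.298 + 2.786)²] = 5.16 kip/in.
Capacity per unit length: φr_n = 0.75 × 0.6 × 80 × (0.707 × 0.4375) = 11.14 kip/in.
5.16 ≤ 11.14 → adequate.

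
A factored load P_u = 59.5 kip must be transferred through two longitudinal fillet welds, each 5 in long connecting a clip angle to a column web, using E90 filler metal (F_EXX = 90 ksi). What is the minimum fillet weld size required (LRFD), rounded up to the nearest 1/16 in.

w = 1/4 in

Total weld length L = 10 in.
Required throat t_e = P_u / (φ × 0.6 F_EXX × L) = 59.5 / (0.75 × 0.6 × 90 × 10) = 0.1469 in.
Required leg w = t_e / 0.707 = 0.2078 in → use 1/4 in.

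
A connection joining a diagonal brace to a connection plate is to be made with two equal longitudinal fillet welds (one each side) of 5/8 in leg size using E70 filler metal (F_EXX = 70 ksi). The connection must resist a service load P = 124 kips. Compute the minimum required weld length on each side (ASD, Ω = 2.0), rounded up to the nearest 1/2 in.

Throat t_e = 0.707 × 0.625 = 0.4419 in.
r_n/Ω = (0.6 × 70 × 0.4419) / 2.0 = 9.279 kip/in.
L_req = P / (r_n/Ω) = 124 / 9.279 = 13.36 in total.
Per side: 13.36 / 2 = 6.681 in.
Round up → use L = 7 in on each side.

L = 7 in on each side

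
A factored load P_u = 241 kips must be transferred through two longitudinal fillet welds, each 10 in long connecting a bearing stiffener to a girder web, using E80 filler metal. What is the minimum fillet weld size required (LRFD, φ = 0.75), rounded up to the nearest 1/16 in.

E80XX → F_EXX = 80 ksi.
Total weld length L = 20 in.
Required throat t_e = P_u / (φ × 0.6 F_EXX × L) = 241 / (0.75 × 0.6 × 80 × 20) = 0.3347 in.
Required leg w = t_e / 0.707 = 0.4734 in → use 1/2 in.

w = 1/2 in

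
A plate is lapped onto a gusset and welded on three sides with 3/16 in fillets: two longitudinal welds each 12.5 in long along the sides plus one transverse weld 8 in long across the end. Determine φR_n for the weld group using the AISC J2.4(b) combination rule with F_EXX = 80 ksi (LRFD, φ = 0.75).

t_e = 0.707 × 0.1875 = 0.1326 in.
R_nwl = 0.6 × 80 × 0.1326 × 25 = 159.1 kips (longitudinal, 2 welds).
R_nwt = 0.6 × 80 × 0.1326 × 8 = 50.9 kips (transverse, base value).
(i) R_nwl + R_nwt = 210 kips; (ii) 0.85 R_nwl + 1.5 R_nwt = 211.6 kips.
R_n = max = 211.6 kips [governs: (ii)]; φR_n = 158.7 kips.

φR_n ≈ 159 kips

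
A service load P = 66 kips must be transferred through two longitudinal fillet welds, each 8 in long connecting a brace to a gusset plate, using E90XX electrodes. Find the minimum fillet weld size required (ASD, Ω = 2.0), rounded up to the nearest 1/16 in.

w = 1/4 in

E90XX → F_EXX = 90 ksi.
Total weld length L = 16 in.
Required throat t_e = P × Ω / (0.6 F_EXX × L) = 66 × 2.0 / (0.6 × 90 × 16) = 0.1528 in.
Required leg w = t_e / 0.707 = 0.2161 in → use 1/4 in.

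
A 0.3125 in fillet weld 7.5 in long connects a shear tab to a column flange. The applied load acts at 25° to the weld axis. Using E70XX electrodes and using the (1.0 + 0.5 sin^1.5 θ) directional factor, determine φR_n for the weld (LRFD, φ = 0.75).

φR_n ≈ 59.4 kip

E70XX → F_EXX = 70 ksi.
t_e = 0.707 × 0.3125 = 0.2209 in; A_we = 0.2209 × 7.5 = 1.657 in².
Directional factor: 1.0 + 0.5 sin^1.5(25°) = 1.137.
F_nw = 0.6 × 70 × 1.137 = 47.77 ksi.
φR_n = 0.75 × 47.77 × 1.657 = 59.37 kip.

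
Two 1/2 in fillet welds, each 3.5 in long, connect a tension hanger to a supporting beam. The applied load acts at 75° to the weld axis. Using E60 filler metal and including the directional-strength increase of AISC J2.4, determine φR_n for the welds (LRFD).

φR_n ≈ 98.5 kips

E60XX → F_EXX = 60 ksi.
t_e = 0.707 × 0.5 = 0.3535 in; A_we = 0.3535 × 7 = 2.474 in².
Directional factor: 1.0 + 0.5 sin^1.5(75°) = 1.475.
F_nw = 0.6 × 60 × 1.475 = 53.09 ksi.
φR_n = 0.75 × 53.09 × 2.474 = 98.52 kips.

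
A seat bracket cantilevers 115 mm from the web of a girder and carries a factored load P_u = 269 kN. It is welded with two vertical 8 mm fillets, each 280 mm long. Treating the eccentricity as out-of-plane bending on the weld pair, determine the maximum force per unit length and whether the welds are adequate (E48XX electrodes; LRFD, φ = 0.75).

f_max ≈ 1280 N/mm; NOT adequate

E48XX → F_EXX = 480 MPa.
L_w = 2 × 280 = 560 mm; section modulus (unit throat) S = 2 × L²/6 = 26130 mm².
Direct shear f_v = P/L_w = 269×10³/560 = 480.4 N/mm.
Moment M = P × e = 269×10³ × 115 = 30935000 N·mm; bending f_b = M/S = 1184 N/mm.
f_max = √(f_v² + f_b²) = √(480.4² + 1184²) = 1277 N/mm.
φr_n = 0.75 × 0.6 × 480 × (0.707 × 8) = 1222 N/mm → NOT adequate.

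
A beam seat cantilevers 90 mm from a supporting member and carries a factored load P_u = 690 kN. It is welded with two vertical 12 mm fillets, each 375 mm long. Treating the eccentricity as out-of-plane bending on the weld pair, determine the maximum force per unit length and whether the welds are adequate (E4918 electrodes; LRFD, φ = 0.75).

f_max ≈ 1610 N/mm; adequate

E49XX → F_EXX = 490 MPa.
L_w = 2 × 375 = 750 mm; section modulus (unit throat) S = 2 × L²/6 = 46880 mm².
Direct shear f_v = P/L_w = 690×10³/750 = 920 N/mm.
Moment M = P × e = 690×10³ × 90 = 62100000 N·mm; bending f_b = M/S = 1325 N/mm.
f_max = √(f_v² + f_b²) = √(920² + 1325²) = 1613 N/mm.
φr_n = 0.75 × 0.6 × 490 × (0.707 × 12) = 1871 N/mm → adequate.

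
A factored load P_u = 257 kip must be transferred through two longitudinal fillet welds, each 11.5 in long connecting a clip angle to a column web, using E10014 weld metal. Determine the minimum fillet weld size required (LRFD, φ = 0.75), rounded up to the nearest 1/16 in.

E100XX → F_EXX = 100 ksi.
Total weld length L = 23 in.
Required throat t_e = P_u / (φ × 0.6 F_EXX × L) = 257 / (0.75 × 0.6 × 100 × 23) = 0.2483 in.
Required leg w = t_e / 0.707 = 0.3512 in → use 3/8 in.

w = 3/8 in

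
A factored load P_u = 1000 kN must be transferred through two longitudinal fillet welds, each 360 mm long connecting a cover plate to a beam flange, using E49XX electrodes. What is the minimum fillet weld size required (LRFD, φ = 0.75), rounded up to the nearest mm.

E49XX → F_EXX = 490 MPa.
Total weld length L = 720 mm.
Required throat t_e = P_u / (φ × 0.6 F_EXX × L) = 1000 / (0.75 × 0.6 × 490 × 720 × 10⁻³) = 6.299 mm.
Required leg w = t_e / 0.707 = 8.909 mm → use 9 mm.

w = 9 mm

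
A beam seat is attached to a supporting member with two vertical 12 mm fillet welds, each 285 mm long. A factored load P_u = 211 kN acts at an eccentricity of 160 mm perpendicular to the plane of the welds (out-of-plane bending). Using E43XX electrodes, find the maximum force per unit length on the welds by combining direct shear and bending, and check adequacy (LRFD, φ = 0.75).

f_max ≈ 1300 N/mm; adequate

E43XX → F_EXX = 430 MPa.
L_w = 2 × 285 = 570 mm; section modulus (unit throat) S = 2 × L²/6 = 27080 mm².
Direct shear f_v = P/L_w = 211×10³/570 = 370.2 N/mm.
Moment M = P × e = 211×10³ × 160 = 33760000 N·mm; bending f_b = M/S = 1247 N/mm.
f_max = √(f_v² + f_b²) = √(370.2² + 1247²) = 1301 N/mm.
φr_n = 0.75 × 0.6 × 430 × (0.707 × 12) = 1642 N/mm → adequate.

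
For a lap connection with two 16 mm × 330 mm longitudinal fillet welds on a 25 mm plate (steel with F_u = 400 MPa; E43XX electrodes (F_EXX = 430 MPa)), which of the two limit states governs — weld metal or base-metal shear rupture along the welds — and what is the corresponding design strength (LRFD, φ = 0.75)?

φR_n ≈ 1440 kN (weld metal governs)

t_e = 0.707 × 16 = 11.31 mm; L = 660 mm.
Weld metal: φR_n = 0.75 × 0.6 × 430 × 11.31 × 660 × 10⁻³ = 1445 kN.
Base metal (shear rupture): φR_n = 0.75 × 0.6 × 400 × 25 × 660 × 10⁻³ = 2970 kN.
Governing: weld metal.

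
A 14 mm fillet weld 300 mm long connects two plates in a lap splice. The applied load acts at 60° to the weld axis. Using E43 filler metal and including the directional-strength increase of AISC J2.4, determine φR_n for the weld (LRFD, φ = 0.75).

E43XX → F_EXX = 430 MPa.
t_e = 0.707 × 14 = 9.898 mm; A_we = 9.898 × 300 = 2969 mm².
Directional factor: 1.0 + 0.5 sin^1.5(60°) = 1.403.
F_nw = 0.6 × 430 × 1.403 = 362 MPa.
φR_n = 0.75 × 362 × 2969 × 10⁻³ = 806.1 kN.

φR_n ≈ 806 kN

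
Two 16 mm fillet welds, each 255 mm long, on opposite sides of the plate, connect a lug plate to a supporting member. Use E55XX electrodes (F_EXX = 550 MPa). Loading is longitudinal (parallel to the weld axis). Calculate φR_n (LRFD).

Effective throat t_e = 0.707 × 16 = 11.31 mm.
Total length L = 510 mm; A_we = 11.31 × 510 = 5769 mm².
F_nw = 0.6 F_EXX = 0.6 × 550 = 330 MPa.
φR_n = 0.75 × 330 × 5769 × 10⁻³ = 1428 kN.

φR_n ≈ 1430 kN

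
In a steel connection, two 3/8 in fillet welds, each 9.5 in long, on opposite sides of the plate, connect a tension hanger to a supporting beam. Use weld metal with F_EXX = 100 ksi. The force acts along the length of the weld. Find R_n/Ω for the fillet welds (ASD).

Effective throat t_e = 0.707 × 0.375 = 0.2651 in.
Total length L = 19 in; A_we = 0.2651 × 19 = 5.037 in².
F_nw = 0.6 F_EXX = 0.6 × 100 = 60 ksi.
R_n = 60 × 5.037 = 302.2 kips; R_n/Ω = 302.2/2.0 = 151.1 kips.

R_n/Ω ≈ 151 kips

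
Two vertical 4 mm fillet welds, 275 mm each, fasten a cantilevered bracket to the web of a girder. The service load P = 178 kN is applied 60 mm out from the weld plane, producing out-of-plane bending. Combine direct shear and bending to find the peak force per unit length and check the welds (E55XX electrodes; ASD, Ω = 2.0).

E55XX → F_EXX = 550 MPa.
L_w = 2 × 275 = 550 mm; section modulus (unit throat) S = 2 × L²/6 = 25210 mm².
Direct shear f_v = P/L_w = 178×10³/550 = 323.6 N/mm.
Moment M = P × e = 178×10³ × 60 = 10680000 N·mm; bending f_b = M/S = 423.7 N/mm.
f_max = √(f_v² + f_b²) = √(323.6² + 423.7²) = 533.1 N/mm.
r_n/Ω = (1/2.0) × 0.6 × 550 × (0.707 × 4) = 466.6 N/mm → NOT adequate.

f_max ≈ 533 N/mm; NOT adequate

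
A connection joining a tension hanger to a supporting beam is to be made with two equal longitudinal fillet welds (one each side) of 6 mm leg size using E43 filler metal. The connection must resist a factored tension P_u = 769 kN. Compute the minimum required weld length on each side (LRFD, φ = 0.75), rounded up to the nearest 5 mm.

L = 470 mm on each side

E43XX → F_EXX = 430 MPa.
Throat t_e = 0.707 × 6 = 4.242 mm.
φr_n = 0.75 × 0.6 × 430 × 4.242 × 10⁻³ = 0.8208 kN/mm.
L_req = P_u / φr_n = 769 / 0.8208 = 936.9 mm total.
Per side: 936.9 / 2 = 468.4 mm.
Round up → use L = 470 mm on each side.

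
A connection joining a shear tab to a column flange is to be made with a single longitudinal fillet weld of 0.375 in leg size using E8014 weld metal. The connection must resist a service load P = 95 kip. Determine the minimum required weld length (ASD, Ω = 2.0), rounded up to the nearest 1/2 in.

L = 15 in

E80XX → F_EXX = 80 ksi.
Throat t_e = 0.707 × 0.375 = 0.2651 in.
r_n/Ω = (0.6 × 80 × 0.2651) / 2.0 = 6.363 kip/in.
L_req = P / (r_n/Ω) = 95 / 6.363 = 14.93 in total.
Round up → use L = 15 in.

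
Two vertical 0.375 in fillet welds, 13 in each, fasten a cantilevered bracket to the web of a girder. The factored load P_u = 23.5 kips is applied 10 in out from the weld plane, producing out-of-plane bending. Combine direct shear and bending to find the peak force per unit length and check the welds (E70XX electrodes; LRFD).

f_max ≈ 4.27 kip/in; adequate

E70XX → F_EXX = 70 ksi.
L_w = 2 × 13 = 26 in; section modulus (unit throat) S = 2 × L²/6 = 56.33 in².
Direct shear f_v = P/L_w = 23.5/26 = 0.9038 kip/in.
Moment M = P × e = 23.5 × 10 = 235 kip·in; bending f_b = M/S = 4.172 kip/in.
f_max = √(f_v² + f_b²) = √(0.9038² + 4.172²) = 4.268 kip/in.
φr_n = 0.75 × 0.6 × 70 × (0.707 × 0.375) = 8.351 kip/in → adequate.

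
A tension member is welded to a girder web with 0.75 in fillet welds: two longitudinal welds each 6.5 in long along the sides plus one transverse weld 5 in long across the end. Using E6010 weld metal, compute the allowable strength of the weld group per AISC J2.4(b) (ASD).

R_n/Ω ≈ 177 kip

E60XX → F_EXX = 60 ksi.
t_e = 0.707 × 0.75 = 0.5302 in.
R_nwl = 0.6 × 60 × 0.5302 × 13 = 248.2 kip (longitudinal, 2 welds).
R_nwt = 0.6 × 60 × 0.5302 × 5 = 95.44 kip (transverse, base value).
(i) R_nwl + R_nwt = 343.6 kip; (ii) 0.85 R_nwl + 1.5 R_nwt = 354.1 kip.
R_n = max = 354.1 kip [governs: (ii)]; R_n/Ω = 177.1 kip.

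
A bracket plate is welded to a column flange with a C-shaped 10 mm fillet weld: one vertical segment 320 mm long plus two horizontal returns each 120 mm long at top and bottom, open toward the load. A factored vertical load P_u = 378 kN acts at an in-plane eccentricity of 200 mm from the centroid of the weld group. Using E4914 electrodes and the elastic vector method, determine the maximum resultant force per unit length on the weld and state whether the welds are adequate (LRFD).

f_max ≈ 1890 N/mm; NOT adequate

E49XX → F_EXX = 490 MPa.
Total weld length L_w = 560 mm. Treat welds as unit-width lines.
Centroid: x̄ = 2×120×60 / 560 = 25.71 mm from the vertical weld.
Polar moment about centroid: J = I_x + I_y = [320³/12 + 2×120×160²] + [320×25.71² + 2(120³/12 + 120×34.29²)] = 9656000 mm³.
Direct shear f_v = P/L_w = 378×10³ / 560 = 675 N/mm (vertical).
Torsion M = P·e = 378×10³ × 200 = 75600000 N·mm.
Critical point at (x, y) = (94.29, 160) from centroid. f_tx = M·y/J = 1253 N/mm; f_ty = M·x/J = 738.2 N/mm.
Resultant f_max = √[f_tx² + (f_v + f_ty)²] = √[1253² + (675 + 738.2)²] = 1888 N/mm.
Capacity per unit length: φr_n = 0.75 × 0.6 × 490 × (0.707 × 10) = 1559 N/mm.
1888 > 1559 → NOT adequate.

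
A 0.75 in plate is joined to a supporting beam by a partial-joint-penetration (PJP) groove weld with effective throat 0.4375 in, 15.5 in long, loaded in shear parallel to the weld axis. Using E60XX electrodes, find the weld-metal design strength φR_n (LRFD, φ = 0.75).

φR_n ≈ 183 kip

E60XX → F_EXX = 60 ksi.
Effective throat (given) t_e = 0.4375 in.
A_we = 0.4375 × 15.5 = 6.781 in².
F_nw = 0.6 F_EXX = 36 ksi.
φR_n = 0.75 × 36 × 6.781 = 183.1 kip.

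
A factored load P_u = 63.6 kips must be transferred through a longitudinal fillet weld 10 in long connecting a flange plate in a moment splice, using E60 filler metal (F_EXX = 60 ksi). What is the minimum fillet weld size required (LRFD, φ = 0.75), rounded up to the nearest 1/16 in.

Total weld length L = 10 in.
Required throat t_e = P_u / (φ × 0.6 F_EXX × L) = 63.6 / (0.75 × 0.6 × 60 × 10) = 0.2356 in.
Required leg w = t_e / 0.707 = 0.3332 in → use 3/8 in.

w = 3/8 in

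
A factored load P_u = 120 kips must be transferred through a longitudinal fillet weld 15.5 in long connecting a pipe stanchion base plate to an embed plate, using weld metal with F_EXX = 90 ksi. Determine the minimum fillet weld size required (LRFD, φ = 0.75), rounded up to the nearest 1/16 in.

w = 5/16 in

Total weld length L = 15.5 in.
Required throat t_e = P_u / (φ × 0.6 F_EXX × L) = 120 / (0.75 × 0.6 × 90 × 15.5) = 0.1912 in.
Required leg w = t_e / 0.707 = 0.2704 in → use 5/16 in.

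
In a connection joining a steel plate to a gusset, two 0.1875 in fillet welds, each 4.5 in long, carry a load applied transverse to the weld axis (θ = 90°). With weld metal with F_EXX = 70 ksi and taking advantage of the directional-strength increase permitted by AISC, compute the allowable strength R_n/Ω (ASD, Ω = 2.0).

t_e = 0.707 × 0.1875 = 0.1326 in; A_we = 0.1326 × 9 = 1.193 in².
Directional factor: 1.0 + 0.5 sin^1.5(90°) = 1.5.
F_nw = 0.6 × 70 × 1.5 = 63 ksi.
R_n/Ω = (63 × 1.193) / 2.0 = 37.58 kip.

R_n/Ω ≈ 37.6 kip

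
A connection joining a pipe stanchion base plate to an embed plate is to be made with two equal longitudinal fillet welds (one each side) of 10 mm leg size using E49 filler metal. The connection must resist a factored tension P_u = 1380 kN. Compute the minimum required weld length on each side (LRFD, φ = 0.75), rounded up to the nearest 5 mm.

L = 445 mm on each side

E49XX → F_EXX = 490 MPa.
Throat t_e = 0.707 × 10 = 7.07 mm.
φr_n = 0.75 × 0.6 × 490 × 7.07 × 10⁻³ = 1.559 kN/mm.
L_req = P_u / φr_n = 1380 / 1.559 = 885.2 mm total.
Per side: 885.2 / 2 = 442.6 mm.
Round up → use L = 445 mm on each side.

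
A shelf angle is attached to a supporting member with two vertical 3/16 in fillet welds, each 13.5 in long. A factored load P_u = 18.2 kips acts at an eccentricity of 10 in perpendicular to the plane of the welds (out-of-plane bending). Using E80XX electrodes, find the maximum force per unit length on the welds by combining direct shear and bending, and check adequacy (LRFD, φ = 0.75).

f_max ≈ 3.07 kip/in; adequate

E80XX → F_EXX = 80 ksi.
L_w = 2 × 13.5 = 27 in; section modulus (unit throat) S = 2 × L²/6 = 60.75 in².
Direct shear f_v = P/L_w = 18.2/27 = 0.6741 kip/in.
Moment M = P × e = 18.2 × 10 = 182 kip·in; bending f_b = M/S = 2.996 kip/in.
f_max = √(f_v² + f_b²) = √(0.6741² + 2.996²) = 3.071 kip/in.
φr_n = 0.75 × 0.6 × 80 × (0.707 × 0.1875) = 4.772 kip/in → adequate.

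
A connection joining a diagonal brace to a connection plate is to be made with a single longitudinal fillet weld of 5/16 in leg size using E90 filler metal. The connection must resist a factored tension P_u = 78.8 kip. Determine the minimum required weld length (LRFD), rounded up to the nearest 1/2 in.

E90XX → F_EXX = 90 ksi.
Throat t_e = 0.707 × 0.3125 = 0.2209 in.
φr_n = 0.75 × 0.6 × 90 × 0.2209 = 8.948 kip/in.
L_req = P_u / φr_n = 78.8 / 8.948 = 8.806 in total.
Round up → use L = 9 in.

L = 9 in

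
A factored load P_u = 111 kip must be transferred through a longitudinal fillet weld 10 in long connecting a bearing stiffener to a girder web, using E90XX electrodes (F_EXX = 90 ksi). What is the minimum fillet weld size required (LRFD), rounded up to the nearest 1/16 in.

Total weld length L = 10 in.
Required throat t_e = P_u / (φ × 0.6 F_EXX × L) = 111 / (0.75 × 0.6 × 90 × 10) = 0.2741 in.
Required leg w = t_e / 0.707 = 0.3877 in → use 7/16 in.

w = 7/16 in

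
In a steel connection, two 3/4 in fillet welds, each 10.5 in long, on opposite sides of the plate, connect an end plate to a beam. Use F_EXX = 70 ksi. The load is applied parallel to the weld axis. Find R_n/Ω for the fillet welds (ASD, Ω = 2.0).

R_n/Ω ≈ 234 kip

Effective throat t_e = 0.707 × 0.75 = 0.5302 in.
Total length L = 21 in; A_we = 0.5302 × 21 = 11.14 in².
F_nw = 0.6 F_EXX = 0.6 × 70 = 42 ksi.
R_n = 42 × 11.14 = 467.7 kip; R_n/Ω = 467.7/2.0 = 233.8 kip.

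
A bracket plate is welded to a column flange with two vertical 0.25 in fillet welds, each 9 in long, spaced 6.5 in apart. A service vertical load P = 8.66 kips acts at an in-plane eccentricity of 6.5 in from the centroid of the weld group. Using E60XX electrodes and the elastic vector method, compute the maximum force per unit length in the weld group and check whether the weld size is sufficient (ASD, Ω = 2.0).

E60XX → F_EXX = 60 ksi.
Total weld length L_w = 18 in. Treat welds as unit-width lines.
Polar moment about centroid: J = 2[d³/12 + d(b/2)²] = 2[9³/12 + 9×3.25²] = 311.6 in³.
Direct shear f_v = P/L_w = 8.66 / 18 = 0.4811 kip/in (vertical).
Torsion M = P·e = 8.66 × 6.5 = 56.29 kip·in.
Critical point at (x, y) = (3.25, 4.5) from centroid. f_tx = M·y/J = 0.8129 kip/in; f_ty = M·x/J = 0.5871 kip/in.
Resultant f_max = √[f_tx² + (f_v + f_ty)²] = √[0.8129² + (0.4811 + 0.5871)²] = 1.342 kip/in.
Capacity per unit length: r_n/Ω = (1/2.0) × 0.6 × 60 × (0.707 × 0.25) = 3.181 kip/in.
1.342 ≤ 3.181 → adequate.

f_max ≈ 1.34 kip/in; adequate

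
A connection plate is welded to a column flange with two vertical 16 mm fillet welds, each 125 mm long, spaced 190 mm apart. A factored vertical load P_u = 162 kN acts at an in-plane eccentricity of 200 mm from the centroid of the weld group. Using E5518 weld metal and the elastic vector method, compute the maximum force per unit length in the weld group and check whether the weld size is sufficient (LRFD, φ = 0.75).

E55XX → F_EXX = 550 MPa.
Total weld length L_w = 250 mm. Treat welds as unit-width lines.
Polar moment about centroid: J = 2[d³/12 + d(b/2)²] = 2[125³/12 + 125×95²] = 2582000 mm³.
Direct shear f_v = P/L_w = 162×10³ / 250 = 648 N/mm (vertical).
Torsion M = P·e = 162×10³ × 200 = 32400000 N·mm.
Critical point at (x, y) = (95, 62.5) from centroid. f_tx = M·y/J = 784.3 N/mm; f_ty = M·x/J = 1192 N/mm.
Resultant f_max = √[f_tx² + (f_v + f_ty)²] = √[784.3² + (648 + 1192)²] = 2000 N/mm.
Capacity per unit length: φr_n = 0.75 × 0.6 × 550 × (0.707 × 16) = 2800 N/mm.
2000 ≤ 2800 → adequate.

f_max ≈ 2000 N/mm; adequate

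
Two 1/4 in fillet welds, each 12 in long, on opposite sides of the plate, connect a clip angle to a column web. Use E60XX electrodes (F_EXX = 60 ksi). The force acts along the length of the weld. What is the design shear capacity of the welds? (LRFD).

φR_n ≈ 115 kips

Effective throat t_e = 0.707 × 0.25 = 0.1767 in.
Total length L = 24 in; A_we = 0.1767 × 24 = 4.242 in².
F_nw = 0.6 F_EXX = 0.6 × 60 = 36 ksi.
φR_n = 0.75 × 36 × 4.242 = 114.5 kips.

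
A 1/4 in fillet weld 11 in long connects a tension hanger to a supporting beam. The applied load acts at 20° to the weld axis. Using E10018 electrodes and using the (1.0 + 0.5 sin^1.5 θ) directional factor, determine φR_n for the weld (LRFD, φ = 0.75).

E100XX → F_EXX = 100 ksi.
t_e = 0.707 × 0.25 = 0.1767 in; A_we = 0.1767 × 11 = 1.944 in².
Directional factor: 1.0 + 0.5 sin^1.5(20°) = 1.1.
F_nw = 0.6 × 100 × 1.1 = 66 ksi.
φR_n = 0.75 × 66 × 1.944 = 96.24 kips.

φR_n ≈ 96.2 kips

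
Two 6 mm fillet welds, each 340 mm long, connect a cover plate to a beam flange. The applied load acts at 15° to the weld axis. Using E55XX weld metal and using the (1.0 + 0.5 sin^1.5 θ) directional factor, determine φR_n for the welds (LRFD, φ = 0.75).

E55XX → F_EXX = 550 MPa.
t_e = 0.707 × 6 = 4.242 mm; A_we = 4.242 × 680 = 2885 mm².
Directional factor: 1.0 + 0.5 sin^1.5(15°) = 1.066.
F_nw = 0.6 × 550 × 1.066 = 351.7 MPa.
φR_n = 0.75 × 351.7 × 2885 × 10⁻³ = 760.9 kN.

φR_n ≈ 761 kN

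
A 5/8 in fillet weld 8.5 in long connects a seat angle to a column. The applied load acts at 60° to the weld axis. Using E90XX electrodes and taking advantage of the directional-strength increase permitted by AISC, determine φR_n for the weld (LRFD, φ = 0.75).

E90XX → F_EXX = 90 ksi.
t_e = 0.707 × 0.625 = 0.4419 in; A_we = 0.4419 × 8.5 = 3.756 in².
Directional factor: 1.0 + 0.5 sin^1.5(60°) = 1.403.
F_nw = 0.6 × 90 × 1.403 = 75.76 ksi.
φR_n = 0.75 × 75.76 × 3.756 = 213.4 kips.

φR_n ≈ 213 kips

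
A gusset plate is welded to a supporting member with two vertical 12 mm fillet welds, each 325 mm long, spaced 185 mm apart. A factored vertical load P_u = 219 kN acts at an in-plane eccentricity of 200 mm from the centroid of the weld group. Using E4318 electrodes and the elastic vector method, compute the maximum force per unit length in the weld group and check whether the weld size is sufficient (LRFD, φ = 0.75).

f_max ≈ 939 N/mm; adequate

E43XX → F_EXX = 430 MPa.
Total weld length L_w = 650 mm. Treat welds as unit-width lines.
Polar moment about centroid: J = 2[d³/12 + d(b/2)²] = 2[325³/12 + 325×92.5²] = 11280000 mm³.
Direct shear f_v = P/L_w = 219×10³ / 650 = 336.9 N/mm (vertical).
Torsion M = P·e = 219×10³ × 200 = 43800000 N·mm.
Critical point at (x, y) = (92.5, 162.5) from centroid. f_tx = M·y/J = 630.8 N/mm; f_ty = M·x/J = 359.1 N/mm.
Resultant f_max = √[f_tx² + (f_v + f_ty)²] = √[630.8² + (336.9 + 359.1)²] = 939.3 N/mm.
Capacity per unit length: φr_n = 0.75 × 0.6 × 430 × (0.707 × 12) = 1642 N/mm.
939.3 ≤ 1642 → adequate.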